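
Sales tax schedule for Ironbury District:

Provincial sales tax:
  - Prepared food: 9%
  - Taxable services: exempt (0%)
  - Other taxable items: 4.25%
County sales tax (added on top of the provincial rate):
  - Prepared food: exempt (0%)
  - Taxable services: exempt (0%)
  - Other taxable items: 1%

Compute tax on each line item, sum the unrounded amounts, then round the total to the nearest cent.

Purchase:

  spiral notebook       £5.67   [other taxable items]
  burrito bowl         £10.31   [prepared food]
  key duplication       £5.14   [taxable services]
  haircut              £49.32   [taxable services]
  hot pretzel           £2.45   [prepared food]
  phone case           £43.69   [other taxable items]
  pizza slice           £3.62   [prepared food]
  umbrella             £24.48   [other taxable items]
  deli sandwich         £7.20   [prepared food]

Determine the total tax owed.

£6.00

Spiral notebook £5.67: other taxable items → 4.25% + 1% county = 5.25% → £0.297675
Burrito bowl £10.31: prepared food → 9% + 0% county = 9% → £0.9279
Key duplication £5.14: taxable services → 0% + 0% county = 0% → £0.00
Haircut £49.32: taxable services → 0% + 0% county = 0% → £0.00
Hot pretzel £2.45: prepared food → 9% + 0% county = 9% → £0.2205
Phone case £43.69: other taxable items → 4.25% + 1% county = 5.25% → £2.293725
Pizza slice £3.62: prepared food → 9% + 0% county = 9% → £0.3258
Umbrella £24.48: other taxable items → 4.25% + 1% county = 5.25% → £1.2852
Deli sandwich £7.20: prepared food → 9% + 0% county = 9% → £0.648
Unrounded tax sum = £5.9988 → £6.00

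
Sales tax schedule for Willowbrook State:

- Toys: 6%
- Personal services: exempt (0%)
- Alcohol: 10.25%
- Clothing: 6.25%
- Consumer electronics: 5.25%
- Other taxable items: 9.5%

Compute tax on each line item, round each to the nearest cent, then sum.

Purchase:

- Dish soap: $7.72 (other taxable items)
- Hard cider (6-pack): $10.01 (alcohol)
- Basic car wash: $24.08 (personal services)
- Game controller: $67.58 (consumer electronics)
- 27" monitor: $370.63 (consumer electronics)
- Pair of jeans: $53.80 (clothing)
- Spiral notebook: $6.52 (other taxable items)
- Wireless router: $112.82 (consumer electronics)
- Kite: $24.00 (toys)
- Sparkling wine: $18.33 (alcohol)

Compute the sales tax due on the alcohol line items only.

$2.91

Hard cider (6-pack) $10.01: alcohol → 10.25% → $1.03
Sparkling wine $18.33: alcohol → 10.25% → $1.88
Tax on alcohol = $1.03 + $1.88 = $2.91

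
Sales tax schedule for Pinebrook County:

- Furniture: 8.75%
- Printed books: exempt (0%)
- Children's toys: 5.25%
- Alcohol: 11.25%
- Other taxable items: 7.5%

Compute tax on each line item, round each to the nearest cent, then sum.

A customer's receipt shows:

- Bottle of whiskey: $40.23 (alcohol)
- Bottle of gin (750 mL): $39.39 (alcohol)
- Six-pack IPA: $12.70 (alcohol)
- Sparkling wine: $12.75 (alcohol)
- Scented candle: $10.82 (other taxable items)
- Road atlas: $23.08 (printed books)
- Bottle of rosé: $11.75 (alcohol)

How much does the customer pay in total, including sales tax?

Bottle of whiskey $40.23: alcohol → 11.25% → $4.53
Bottle of gin (750 mL) $39.39: alcohol → 11.25% → $4.43
Six-pack IPA $12.70: alcohol → 11.25% → $1.43
Sparkling wine $12.75: alcohol → 11.25% → $1.43
Scented candle $10.82: other taxable items → 7.5% → $0.81
Road atlas $23.08: printed books → 0% → $0.00
Bottle of rosé $11.75: alcohol → 11.25% → $1.32
Subtotal = $150.72; tax = $13.95; total due = $164.67

$164.67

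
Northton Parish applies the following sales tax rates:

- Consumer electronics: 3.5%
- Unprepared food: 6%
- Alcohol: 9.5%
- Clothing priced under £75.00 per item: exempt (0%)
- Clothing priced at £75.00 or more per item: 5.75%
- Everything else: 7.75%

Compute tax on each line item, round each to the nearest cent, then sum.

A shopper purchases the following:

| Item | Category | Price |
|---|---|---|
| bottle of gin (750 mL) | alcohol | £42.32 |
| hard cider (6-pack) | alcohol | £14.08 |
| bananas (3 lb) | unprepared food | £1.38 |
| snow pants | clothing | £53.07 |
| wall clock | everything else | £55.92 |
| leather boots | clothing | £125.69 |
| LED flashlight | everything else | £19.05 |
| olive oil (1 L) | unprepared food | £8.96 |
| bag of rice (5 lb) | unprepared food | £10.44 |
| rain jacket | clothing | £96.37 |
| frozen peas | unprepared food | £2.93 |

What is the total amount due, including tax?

Bottle of gin (750 mL) £42.32: alcohol → 9.5% → £4.02
Hard cider (6-pack) £14.08: alcohol → 9.5% → £1.34
Bananas (3 lb) £1.38: unprepared food → 6% → £0.08
Snow pants £53.07: clothing, under £75.00 → 0% → £0.00
Wall clock £55.92: everything else → 7.75% → £4.33
Leather boots £125.69: clothing, £75.00 or more → 5.75% → £7.23
LED flashlight £19.05: everything else → 7.75% → £1.48
Olive oil (1 L) £8.96: unprepared food → 6% → £0.54
Bag of rice (5 lb) £10.44: unprepared food → 6% → £0.63
Rain jacket £96.37: clothing, £75.00 or more → 5.75% → £5.54
Frozen peas £2.93: unprepared food → 6% → £0.18
Subtotal = £430.21; tax = £25.37; total due = £455.58

£455.58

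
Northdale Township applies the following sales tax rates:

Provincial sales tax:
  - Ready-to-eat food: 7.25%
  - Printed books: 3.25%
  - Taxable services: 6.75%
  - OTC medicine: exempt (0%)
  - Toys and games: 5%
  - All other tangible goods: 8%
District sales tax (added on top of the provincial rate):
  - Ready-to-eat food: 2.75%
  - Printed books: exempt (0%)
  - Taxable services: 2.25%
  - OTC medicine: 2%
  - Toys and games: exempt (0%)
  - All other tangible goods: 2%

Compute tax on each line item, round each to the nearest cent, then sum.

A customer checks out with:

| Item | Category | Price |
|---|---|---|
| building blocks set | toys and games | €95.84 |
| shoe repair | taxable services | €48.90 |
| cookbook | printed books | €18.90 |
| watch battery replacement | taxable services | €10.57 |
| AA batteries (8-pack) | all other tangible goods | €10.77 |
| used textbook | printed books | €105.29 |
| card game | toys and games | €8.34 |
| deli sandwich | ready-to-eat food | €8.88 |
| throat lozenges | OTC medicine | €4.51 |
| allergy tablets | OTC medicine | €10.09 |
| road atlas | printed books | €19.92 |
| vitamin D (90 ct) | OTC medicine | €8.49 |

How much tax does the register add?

Building blocks set €95.84: toys and games → 5% + 0% district = 5% → €4.79
Shoe repair €48.90: taxable services → 6.75% + 2.25% district = 9% → €4.40
Cookbook €18.90: printed books → 3.25% + 0% district = 3.25% → €0.61
Watch battery replacement €10.57: taxable services → 6.75% + 2.25% district = 9% → €0.95
AA batteries (8-pack) €10.77: all other tangible goods → 8% + 2% district = 10% → €1.08
Used textbook €105.29: printed books → 3.25% + 0% district = 3.25% → €3.42
Card game €8.34: toys and games → 5% + 0% district = 5% → €0.42
Deli sandwich €8.88: ready-to-eat food → 7.25% + 2.75% district = 10% → €0.89
Throat lozenges €4.51: OTC medicine → 0% + 2% district = 2% → €0.09
Allergy tablets €10.09: OTC medicine → 0% + 2% district = 2% → €0.20
Road atlas €19.92: printed books → 3.25% + 0% district = 3.25% → €0.65
Vitamin D (90 ct) €8.49: OTC medicine → 0% + 2% district = 2% → €0.17
Total tax = €4.79 + €4.40 + €0.61 + €0.95 + €1.08 + €3.42 + €0.42 + €0.89 + €0.09 + €0.20 + €0.65 + €0.17 = €17.67

€17.67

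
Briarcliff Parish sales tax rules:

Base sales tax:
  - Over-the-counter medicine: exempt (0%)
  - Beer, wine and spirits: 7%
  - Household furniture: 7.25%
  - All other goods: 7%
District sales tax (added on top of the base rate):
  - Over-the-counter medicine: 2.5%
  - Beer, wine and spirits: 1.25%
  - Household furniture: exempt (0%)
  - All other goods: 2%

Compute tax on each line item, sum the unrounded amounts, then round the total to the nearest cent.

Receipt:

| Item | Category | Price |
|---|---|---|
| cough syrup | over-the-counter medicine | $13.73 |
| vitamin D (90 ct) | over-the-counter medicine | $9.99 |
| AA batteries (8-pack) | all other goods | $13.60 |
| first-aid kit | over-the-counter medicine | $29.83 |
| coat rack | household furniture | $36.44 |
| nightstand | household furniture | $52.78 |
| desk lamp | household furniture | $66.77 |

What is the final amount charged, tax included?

$237.01

Cough syrup $13.73: over-the-counter medicine → 0% + 2.5% district = 2.5% → $0.34325
Vitamin D (90 ct) $9.99: over-the-counter medicine → 0% + 2.5% district = 2.5% → $0.24975
AA batteries (8-pack) $13.60: all other goods → 7% + 2% district = 9% → $1.224
First-aid kit $29.83: over-the-counter medicine → 0% + 2.5% district = 2.5% → $0.74575
Coat rack $36.44: household furniture → 7.25% + 0% district = 7.25% → $2.6419
Nightstand $52.78: household furniture → 7.25% + 0% district = 7.25% → $3.82655
Desk lamp $66.77: household furniture → 7.25% + 0% district = 7.25% → $4.840825
Subtotal = $223.14; unrounded tax = $13.872025 → $13.87; total due = $237.01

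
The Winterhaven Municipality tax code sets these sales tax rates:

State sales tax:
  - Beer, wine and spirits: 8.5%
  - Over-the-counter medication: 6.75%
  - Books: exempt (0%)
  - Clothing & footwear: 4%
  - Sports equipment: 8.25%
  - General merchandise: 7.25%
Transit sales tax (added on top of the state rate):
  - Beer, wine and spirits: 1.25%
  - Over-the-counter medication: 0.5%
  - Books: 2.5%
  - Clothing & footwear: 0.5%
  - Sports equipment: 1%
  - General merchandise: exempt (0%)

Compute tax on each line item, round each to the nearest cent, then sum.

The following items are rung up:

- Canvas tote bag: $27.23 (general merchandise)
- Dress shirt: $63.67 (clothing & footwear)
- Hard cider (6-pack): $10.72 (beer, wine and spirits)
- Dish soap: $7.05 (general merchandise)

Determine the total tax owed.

Canvas tote bag $27.23: general merchandise → 7.25% + 0% transit = 7.25% → $1.97
Dress shirt $63.67: clothing & footwear → 4% + 0.5% transit = 4.5% → $2.87
Hard cider (6-pack) $10.72: beer, wine and spirits → 8.5% + 1.25% transit = 9.75% → $1.05
Dish soap $7.05: general merchandise → 7.25% + 0% transit = 7.25% → $0.51
Total tax = $1.97 + $2.87 + $1.05 + $0.51 = $6.40

$6.40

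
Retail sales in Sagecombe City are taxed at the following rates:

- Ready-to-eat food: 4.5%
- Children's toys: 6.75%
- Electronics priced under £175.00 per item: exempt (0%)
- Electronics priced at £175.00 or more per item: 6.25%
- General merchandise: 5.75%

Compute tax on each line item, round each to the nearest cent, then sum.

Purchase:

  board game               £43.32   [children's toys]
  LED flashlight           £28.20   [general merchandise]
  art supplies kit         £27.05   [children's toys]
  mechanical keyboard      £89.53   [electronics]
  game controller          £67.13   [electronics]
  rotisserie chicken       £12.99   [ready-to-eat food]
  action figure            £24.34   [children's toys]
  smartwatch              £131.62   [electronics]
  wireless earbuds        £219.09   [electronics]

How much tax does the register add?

£22.28

Board game £43.32: children's toys → 6.75% → £2.92
LED flashlight £28.20: general merchandise → 5.75% → £1.62
Art supplies kit £27.05: children's toys → 6.75% → £1.83
Mechanical keyboard £89.53: electronics, under £175.00 → 0% → £0.00
Game controller £67.13: electronics, under £175.00 → 0% → £0.00
Rotisserie chicken £12.99: ready-to-eat food → 4.5% → £0.58
Action figure £24.34: children's toys → 6.75% → £1.64
Smartwatch £131.62: electronics, under £175.00 → 0% → £0.00
Wireless earbuds £219.09: electronics, £175.00 or more → 6.25% → £13.69
Total tax = £2.92 + £1.62 + £1.83 + £0.58 + £1.64 + £13.69 = £22.28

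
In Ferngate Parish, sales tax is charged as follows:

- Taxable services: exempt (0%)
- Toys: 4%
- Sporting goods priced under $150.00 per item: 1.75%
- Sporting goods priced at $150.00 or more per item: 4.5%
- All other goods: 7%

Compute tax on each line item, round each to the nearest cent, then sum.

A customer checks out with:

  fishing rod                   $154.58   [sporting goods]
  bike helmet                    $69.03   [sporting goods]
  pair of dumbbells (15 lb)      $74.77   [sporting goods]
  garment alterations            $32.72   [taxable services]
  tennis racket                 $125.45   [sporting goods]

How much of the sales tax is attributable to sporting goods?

Fishing rod $154.58: sporting goods, $150.00 or more → 4.5% → $6.96
Bike helmet $69.03: sporting goods, under $150.00 → 1.75% → $1.21
Pair of dumbbells (15 lb) $74.77: sporting goods, under $150.00 → 1.75% → $1.31
Tennis racket $125.45: sporting goods, under $150.00 → 1.75% → $2.20
Tax on sporting goods = $6.96 + $1.21 + $1.31 + $2.20 = $11.68

$11.68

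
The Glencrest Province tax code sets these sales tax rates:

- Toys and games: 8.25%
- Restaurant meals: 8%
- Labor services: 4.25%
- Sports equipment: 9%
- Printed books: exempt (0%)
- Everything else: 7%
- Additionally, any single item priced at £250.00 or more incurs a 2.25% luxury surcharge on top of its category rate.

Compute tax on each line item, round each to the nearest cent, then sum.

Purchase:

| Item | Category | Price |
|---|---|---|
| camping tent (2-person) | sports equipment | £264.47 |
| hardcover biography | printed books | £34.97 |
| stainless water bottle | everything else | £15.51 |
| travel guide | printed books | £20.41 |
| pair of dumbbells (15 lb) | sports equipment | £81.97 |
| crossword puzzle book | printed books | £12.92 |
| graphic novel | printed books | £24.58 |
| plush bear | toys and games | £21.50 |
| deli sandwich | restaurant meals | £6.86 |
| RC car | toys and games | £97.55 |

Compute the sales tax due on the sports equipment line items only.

Camping tent (2-person) £264.47: sports equipment → 9% + 2.25% surcharge = 11.25% → £29.75
Pair of dumbbells (15 lb) £81.97: sports equipment → 9% → £7.38
Tax on sports equipment = £29.75 + £7.38 = £37.13

£37.13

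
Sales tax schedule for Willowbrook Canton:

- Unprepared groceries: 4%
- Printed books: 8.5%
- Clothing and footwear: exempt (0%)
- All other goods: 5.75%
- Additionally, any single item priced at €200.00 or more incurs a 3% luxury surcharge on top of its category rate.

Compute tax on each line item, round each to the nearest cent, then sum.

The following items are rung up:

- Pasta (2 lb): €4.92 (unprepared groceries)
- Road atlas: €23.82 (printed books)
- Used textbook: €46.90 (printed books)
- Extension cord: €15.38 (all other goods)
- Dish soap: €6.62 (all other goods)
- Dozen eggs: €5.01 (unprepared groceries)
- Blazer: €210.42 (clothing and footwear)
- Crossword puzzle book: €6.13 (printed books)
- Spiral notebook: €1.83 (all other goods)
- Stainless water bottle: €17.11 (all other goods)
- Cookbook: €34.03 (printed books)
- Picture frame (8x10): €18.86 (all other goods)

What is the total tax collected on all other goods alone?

Extension cord €15.38: all other goods → 5.75% → €0.88
Dish soap €6.62: all other goods → 5.75% → €0.38
Spiral notebook €1.83: all other goods → 5.75% → €0.11
Stainless water bottle €17.11: all other goods → 5.75% → €0.98
Picture frame (8x10) €18.86: all other goods → 5.75% → €1.08
Tax on all other goods = €0.88 + €0.38 + €0.11 + €0.98 + €1.08 = €3.43

€3.43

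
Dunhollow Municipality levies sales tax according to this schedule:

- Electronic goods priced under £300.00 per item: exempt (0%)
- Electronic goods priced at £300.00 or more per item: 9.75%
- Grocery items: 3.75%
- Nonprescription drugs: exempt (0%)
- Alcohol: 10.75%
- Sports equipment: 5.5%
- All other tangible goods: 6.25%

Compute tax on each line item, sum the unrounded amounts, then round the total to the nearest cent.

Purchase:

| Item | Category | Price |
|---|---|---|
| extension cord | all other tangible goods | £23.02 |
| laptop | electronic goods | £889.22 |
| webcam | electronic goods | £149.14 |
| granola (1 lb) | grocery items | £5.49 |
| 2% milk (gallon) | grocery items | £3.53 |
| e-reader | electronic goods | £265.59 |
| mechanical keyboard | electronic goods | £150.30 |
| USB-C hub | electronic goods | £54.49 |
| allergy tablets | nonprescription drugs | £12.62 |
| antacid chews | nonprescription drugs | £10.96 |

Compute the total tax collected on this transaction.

Extension cord £23.02: all other tangible goods → 6.25% → £1.43875
Laptop £889.22: electronic goods, £300.00 or more → 9.75% → £86.69895
Webcam £149.14: electronic goods, under £300.00 → 0% → £0.00
Granola (1 lb) £5.49: grocery items → 3.75% → £0.205875
2% milk (gallon) £3.53: grocery items → 3.75% → £0.132375
E-reader £265.59: electronic goods, under £300.00 → 0% → £0.00
Mechanical keyboard £150.30: electronic goods, under £300.00 → 0% → £0.00
USB-C hub £54.49: electronic goods, under £300.00 → 0% → £0.00
Allergy tablets £12.62: nonprescription drugs → 0% → £0.00
Antacid chews £10.96: nonprescription drugs → 0% → £0.00
Unrounded tax sum = £88.47595 → £88.48

£88.48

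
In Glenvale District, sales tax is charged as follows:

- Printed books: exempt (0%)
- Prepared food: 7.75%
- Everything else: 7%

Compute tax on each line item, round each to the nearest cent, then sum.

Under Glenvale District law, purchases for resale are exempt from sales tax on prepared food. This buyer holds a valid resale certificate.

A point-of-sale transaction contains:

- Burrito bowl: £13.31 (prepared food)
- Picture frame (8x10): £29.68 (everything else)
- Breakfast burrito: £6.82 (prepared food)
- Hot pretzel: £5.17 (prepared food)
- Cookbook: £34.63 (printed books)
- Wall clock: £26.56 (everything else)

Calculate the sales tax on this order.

Burrito bowl £13.31: prepared food, buyer-exempt → 0% → £0.00
Picture frame (8x10) £29.68: everything else → 7% → £2.08
Breakfast burrito £6.82: prepared food, buyer-exempt → 0% → £0.00
Hot pretzel £5.17: prepared food, buyer-exempt → 0% → £0.00
Cookbook £34.63: printed books → 0% → £0.00
Wall clock £26.56: everything else → 7% → £1.86
Total tax = £2.08 + £1.86 = £3.94

£3.94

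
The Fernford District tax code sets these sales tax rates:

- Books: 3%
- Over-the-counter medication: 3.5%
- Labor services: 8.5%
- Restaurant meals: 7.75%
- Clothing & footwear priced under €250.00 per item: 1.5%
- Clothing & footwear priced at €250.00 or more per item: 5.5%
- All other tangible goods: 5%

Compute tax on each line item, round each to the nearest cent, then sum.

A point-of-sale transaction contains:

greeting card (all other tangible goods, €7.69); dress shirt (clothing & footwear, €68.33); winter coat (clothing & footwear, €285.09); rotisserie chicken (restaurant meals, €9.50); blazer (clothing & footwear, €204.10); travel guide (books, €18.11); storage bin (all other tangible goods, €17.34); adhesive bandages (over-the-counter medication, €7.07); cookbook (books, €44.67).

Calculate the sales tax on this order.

Greeting card €7.69: all other tangible goods → 5% → €0.38
Dress shirt €68.33: clothing & footwear, under €250.00 → 1.5% → €1.02
Winter coat €285.09: clothing & footwear, €250.00 or more → 5.5% → €15.68
Rotisserie chicken €9.50: restaurant meals → 7.75% → €0.74
Blazer €204.10: clothing & footwear, under €250.00 → 1.5% → €3.06
Travel guide €18.11: books → 3% → €0.54
Storage bin €17.34: all other tangible goods → 5% → €0.87
Adhesive bandages €7.07: over-the-counter medication → 3.5% → €0.25
Cookbook €44.67: books → 3% → €1.34
Total tax = €0.38 + €1.02 + €15.68 + €0.74 + €3.06 + €0.54 + €0.87 + €0.25 + €1.34 = €23.88

€23.88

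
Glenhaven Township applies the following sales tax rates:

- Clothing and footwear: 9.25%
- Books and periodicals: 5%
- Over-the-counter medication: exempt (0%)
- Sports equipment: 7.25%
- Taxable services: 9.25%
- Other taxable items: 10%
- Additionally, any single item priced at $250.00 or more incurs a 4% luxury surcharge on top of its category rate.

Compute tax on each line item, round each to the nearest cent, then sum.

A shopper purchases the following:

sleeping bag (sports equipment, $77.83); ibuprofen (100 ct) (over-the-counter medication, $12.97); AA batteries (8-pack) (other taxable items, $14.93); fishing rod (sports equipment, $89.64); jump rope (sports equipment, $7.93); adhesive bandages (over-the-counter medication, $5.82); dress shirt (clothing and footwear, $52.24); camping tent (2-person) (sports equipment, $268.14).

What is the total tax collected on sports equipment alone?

Sleeping bag $77.83: sports equipment → 7.25% → $5.64
Fishing rod $89.64: sports equipment → 7.25% → $6.50
Jump rope $7.93: sports equipment → 7.25% → $0.57
Camping tent (2-person) $268.14: sports equipment → 7.25% + 4% surcharge = 11.25% → $30.17
Tax on sports equipment = $5.64 + $6.50 + $0.57 + $30.17 = $42.88

$42.88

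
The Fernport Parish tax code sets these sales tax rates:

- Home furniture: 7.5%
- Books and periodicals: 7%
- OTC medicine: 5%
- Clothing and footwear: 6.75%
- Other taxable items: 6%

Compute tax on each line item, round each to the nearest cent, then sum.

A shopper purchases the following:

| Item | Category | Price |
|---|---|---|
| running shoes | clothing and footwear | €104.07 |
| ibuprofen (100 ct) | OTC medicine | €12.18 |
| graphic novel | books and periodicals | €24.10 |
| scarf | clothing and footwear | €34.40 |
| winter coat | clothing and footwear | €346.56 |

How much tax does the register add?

Running shoes €104.07: clothing and footwear → 6.75% → €7.02
Ibuprofen (100 ct) €12.18: OTC medicine → 5% → €0.61
Graphic novel €24.10: books and periodicals → 7% → €1.69
Scarf €34.40: clothing and footwear → 6.75% → €2.32
Winter coat €346.56: clothing and footwear → 6.75% → €23.39
Total tax = €7.02 + €0.61 + €1.69 + €2.32 + €23.39 = €35.03

€35.03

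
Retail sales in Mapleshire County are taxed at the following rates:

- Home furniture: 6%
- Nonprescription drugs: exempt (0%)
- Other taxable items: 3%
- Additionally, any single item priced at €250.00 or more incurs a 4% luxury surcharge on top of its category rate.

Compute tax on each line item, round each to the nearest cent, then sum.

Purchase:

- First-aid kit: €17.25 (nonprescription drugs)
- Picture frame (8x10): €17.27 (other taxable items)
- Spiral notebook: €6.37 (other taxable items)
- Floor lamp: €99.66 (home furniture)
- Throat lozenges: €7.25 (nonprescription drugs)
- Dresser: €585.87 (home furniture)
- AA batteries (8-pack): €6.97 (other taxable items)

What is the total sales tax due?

First-aid kit €17.25: nonprescription drugs → 0% → €0.00
Picture frame (8x10) €17.27: other taxable items → 3% → €0.52
Spiral notebook €6.37: other taxable items → 3% → €0.19
Floor lamp €99.66: home furniture → 6% → €5.98
Throat lozenges €7.25: nonprescription drugs → 0% → €0.00
Dresser €585.87: home furniture → 6% + 4% surcharge = 10% → €58.59
AA batteries (8-pack) €6.97: other taxable items → 3% → €0.21
Total tax = €0.52 + €0.19 + €5.98 + €58.59 + €0.21 = €65.49

€65.49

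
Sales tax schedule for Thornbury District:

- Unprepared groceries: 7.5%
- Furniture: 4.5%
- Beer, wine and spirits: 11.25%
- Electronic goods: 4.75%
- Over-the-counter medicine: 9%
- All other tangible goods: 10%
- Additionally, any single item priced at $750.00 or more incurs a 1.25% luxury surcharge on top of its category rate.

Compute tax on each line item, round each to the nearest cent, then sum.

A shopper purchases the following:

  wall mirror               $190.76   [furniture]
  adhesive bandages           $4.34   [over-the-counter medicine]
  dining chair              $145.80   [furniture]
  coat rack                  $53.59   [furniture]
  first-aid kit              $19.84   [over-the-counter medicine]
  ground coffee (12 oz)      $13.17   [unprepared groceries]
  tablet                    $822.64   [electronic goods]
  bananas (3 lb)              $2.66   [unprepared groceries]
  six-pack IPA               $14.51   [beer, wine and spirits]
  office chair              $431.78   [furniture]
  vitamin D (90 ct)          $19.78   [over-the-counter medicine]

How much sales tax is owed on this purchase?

$93.12

Wall mirror $190.76: furniture → 4.5% → $8.58
Adhesive bandages $4.34: over-the-counter medicine → 9% → $0.39
Dining chair $145.80: furniture → 4.5% → $6.56
Coat rack $53.59: furniture → 4.5% → $2.41
First-aid kit $19.84: over-the-counter medicine → 9% → $1.79
Ground coffee (12 oz) $13.17: unprepared groceries → 7.5% → $0.99
Tablet $822.64: electronic goods → 4.75% + 1.25% surcharge = 6% → $49.36
Bananas (3 lb) $2.66: unprepared groceries → 7.5% → $0.20
Six-pack IPA $14.51: beer, wine and spirits → 11.25% → $1.63
Office chair $431.78: furniture → 4.5% → $19.43
Vitamin D (90 ct) $19.78: over-the-counter medicine → 9% → $1.78
Total tax = $8.58 + $0.39 + $6.56 + $2.41 + $1.79 + $0.99 + $49.36 + $0.20 + $1.63 + $19.43 + $1.78 = $93.12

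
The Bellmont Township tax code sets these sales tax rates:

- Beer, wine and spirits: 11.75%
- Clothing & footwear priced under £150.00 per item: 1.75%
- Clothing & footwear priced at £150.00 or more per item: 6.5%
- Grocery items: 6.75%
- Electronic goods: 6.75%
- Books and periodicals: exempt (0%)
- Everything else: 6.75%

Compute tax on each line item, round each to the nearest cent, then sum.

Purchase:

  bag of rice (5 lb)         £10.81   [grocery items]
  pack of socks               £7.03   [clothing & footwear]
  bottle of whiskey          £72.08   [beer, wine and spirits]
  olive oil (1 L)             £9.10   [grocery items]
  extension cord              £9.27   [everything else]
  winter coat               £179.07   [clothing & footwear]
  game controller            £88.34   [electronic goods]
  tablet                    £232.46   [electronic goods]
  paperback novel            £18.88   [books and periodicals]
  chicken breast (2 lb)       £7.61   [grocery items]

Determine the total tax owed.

Bag of rice (5 lb) £10.81: grocery items → 6.75% → £0.73
Pack of socks £7.03: clothing & footwear, under £150.00 → 1.75% → £0.12
Bottle of whiskey £72.08: beer, wine and spirits → 11.75% → £8.47
Olive oil (1 L) £9.10: grocery items → 6.75% → £0.61
Extension cord £9.27: everything else → 6.75% → £0.63
Winter coat £179.07: clothing & footwear, £150.00 or more → 6.5% → £11.64
Game controller £88.34: electronic goods → 6.75% → £5.96
Tablet £232.46: electronic goods → 6.75% → £15.69
Paperback novel £18.88: books and periodicals → 0% → £0.00
Chicken breast (2 lb) £7.61: grocery items → 6.75% → £0.51
Total tax = £0.73 + £0.12 + £8.47 + £0.61 + £0.63 + £11.64 + £5.96 + £15.69 + £0.51 = £44.36

£44.36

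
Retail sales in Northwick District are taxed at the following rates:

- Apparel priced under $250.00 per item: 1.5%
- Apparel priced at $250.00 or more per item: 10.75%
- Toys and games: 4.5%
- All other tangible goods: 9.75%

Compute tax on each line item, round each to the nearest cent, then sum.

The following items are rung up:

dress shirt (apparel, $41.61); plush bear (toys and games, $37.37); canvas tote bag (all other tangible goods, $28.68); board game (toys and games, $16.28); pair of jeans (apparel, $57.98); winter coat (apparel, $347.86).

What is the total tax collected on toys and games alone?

Plush bear $37.37: toys and games → 4.5% → $1.68
Board game $16.28: toys and games → 4.5% → $0.73
Tax on toys and games = $1.68 + $0.73 = $2.41

$2.41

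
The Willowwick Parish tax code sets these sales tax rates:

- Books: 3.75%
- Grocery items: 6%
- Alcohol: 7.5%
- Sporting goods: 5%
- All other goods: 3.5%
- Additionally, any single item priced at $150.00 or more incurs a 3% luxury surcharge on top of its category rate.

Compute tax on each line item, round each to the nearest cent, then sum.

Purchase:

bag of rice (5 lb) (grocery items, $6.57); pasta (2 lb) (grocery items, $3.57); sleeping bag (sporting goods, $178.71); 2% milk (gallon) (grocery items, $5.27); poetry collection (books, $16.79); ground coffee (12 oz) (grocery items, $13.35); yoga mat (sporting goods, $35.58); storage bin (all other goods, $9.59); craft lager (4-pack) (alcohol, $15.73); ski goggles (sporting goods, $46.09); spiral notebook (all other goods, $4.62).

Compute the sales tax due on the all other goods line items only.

Storage bin $9.59: all other goods → 3.5% → $0.34
Spiral notebook $4.62: all other goods → 3.5% → $0.16
Tax on all other goods = $0.34 + $0.16 = $0.50

$0.50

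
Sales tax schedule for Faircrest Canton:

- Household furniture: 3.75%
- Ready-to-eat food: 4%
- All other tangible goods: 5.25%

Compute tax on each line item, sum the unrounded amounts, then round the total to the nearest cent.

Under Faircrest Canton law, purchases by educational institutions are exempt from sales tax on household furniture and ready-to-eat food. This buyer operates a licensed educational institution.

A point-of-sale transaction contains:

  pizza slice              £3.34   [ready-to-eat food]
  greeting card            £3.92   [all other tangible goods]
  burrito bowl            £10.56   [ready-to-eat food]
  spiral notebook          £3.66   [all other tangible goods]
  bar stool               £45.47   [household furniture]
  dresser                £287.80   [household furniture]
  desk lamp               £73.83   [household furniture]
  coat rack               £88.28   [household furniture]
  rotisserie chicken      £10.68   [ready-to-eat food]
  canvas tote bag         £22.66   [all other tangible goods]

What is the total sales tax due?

£1.59

Pizza slice £3.34: ready-to-eat food, buyer-exempt → 0% → £0.00
Greeting card £3.92: all other tangible goods → 5.25% → £0.2058
Burrito bowl £10.56: ready-to-eat food, buyer-exempt → 0% → £0.00
Spiral notebook £3.66: all other tangible goods → 5.25% → £0.19215
Bar stool £45.47: household furniture, buyer-exempt → 0% → £0.00
Dresser £287.80: household furniture, buyer-exempt → 0% → £0.00
Desk lamp £73.83: household furniture, buyer-exempt → 0% → £0.00
Coat rack £88.28: household furniture, buyer-exempt → 0% → £0.00
Rotisserie chicken £10.68: ready-to-eat food, buyer-exempt → 0% → £0.00
Canvas tote bag £22.66: all other tangible goods → 5.25% → £1.18965
Unrounded tax sum = £1.5876 → £1.59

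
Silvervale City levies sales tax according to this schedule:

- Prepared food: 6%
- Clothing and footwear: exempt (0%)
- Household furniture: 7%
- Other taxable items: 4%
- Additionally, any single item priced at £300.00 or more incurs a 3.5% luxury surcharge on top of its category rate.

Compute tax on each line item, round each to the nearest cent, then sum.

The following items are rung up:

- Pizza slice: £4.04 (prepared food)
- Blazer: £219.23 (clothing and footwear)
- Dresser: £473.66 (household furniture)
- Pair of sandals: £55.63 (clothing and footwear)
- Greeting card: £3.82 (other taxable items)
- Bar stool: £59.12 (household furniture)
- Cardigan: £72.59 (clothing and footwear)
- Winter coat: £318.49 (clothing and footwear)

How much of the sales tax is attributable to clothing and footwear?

£11.15

Blazer £219.23: clothing and footwear → 0% → £0.00
Pair of sandals £55.63: clothing and footwear → 0% → £0.00
Cardigan £72.59: clothing and footwear → 0% → £0.00
Winter coat £318.49: clothing and footwear → 0% + 3.5% surcharge = 3.5% → £11.15
Tax on clothing and footwear = £0.00 + £0.00 + £0.00 + £11.15 = £11.15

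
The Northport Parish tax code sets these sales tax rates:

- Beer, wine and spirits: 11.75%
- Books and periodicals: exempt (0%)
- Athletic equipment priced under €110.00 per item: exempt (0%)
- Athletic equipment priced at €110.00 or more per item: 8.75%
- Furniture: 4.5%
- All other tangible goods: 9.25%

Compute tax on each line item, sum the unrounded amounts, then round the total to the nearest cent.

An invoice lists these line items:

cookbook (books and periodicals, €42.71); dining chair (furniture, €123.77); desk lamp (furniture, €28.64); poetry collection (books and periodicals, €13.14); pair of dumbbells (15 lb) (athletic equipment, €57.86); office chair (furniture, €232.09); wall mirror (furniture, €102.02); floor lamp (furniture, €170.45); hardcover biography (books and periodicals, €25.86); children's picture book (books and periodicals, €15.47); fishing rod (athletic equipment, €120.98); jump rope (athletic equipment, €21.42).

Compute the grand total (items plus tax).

€994.56

Cookbook €42.71: books and periodicals → 0% → €0.00
Dining chair €123.77: furniture → 4.5% → €5.56965
Desk lamp €28.64: furniture → 4.5% → €1.2888
Poetry collection €13.14: books and periodicals → 0% → €0.00
Pair of dumbbells (15 lb) €57.86: athletic equipment, under €110.00 → 0% → €0.00
Office chair €232.09: furniture → 4.5% → €10.44405
Wall mirror €102.02: furniture → 4.5% → €4.5909
Floor lamp €170.45: furniture → 4.5% → €7.67025
Hardcover biography €25.86: books and periodicals → 0% → €0.00
Children's picture book €15.47: books and periodicals → 0% → €0.00
Fishing rod €120.98: athletic equipment, €110.00 or more → 8.75% → €10.58575
Jump rope €21.42: athletic equipment, under €110.00 → 0% → €0.00
Subtotal = €954.41; unrounded tax = €40.1494 → €40.15; total due = €994.56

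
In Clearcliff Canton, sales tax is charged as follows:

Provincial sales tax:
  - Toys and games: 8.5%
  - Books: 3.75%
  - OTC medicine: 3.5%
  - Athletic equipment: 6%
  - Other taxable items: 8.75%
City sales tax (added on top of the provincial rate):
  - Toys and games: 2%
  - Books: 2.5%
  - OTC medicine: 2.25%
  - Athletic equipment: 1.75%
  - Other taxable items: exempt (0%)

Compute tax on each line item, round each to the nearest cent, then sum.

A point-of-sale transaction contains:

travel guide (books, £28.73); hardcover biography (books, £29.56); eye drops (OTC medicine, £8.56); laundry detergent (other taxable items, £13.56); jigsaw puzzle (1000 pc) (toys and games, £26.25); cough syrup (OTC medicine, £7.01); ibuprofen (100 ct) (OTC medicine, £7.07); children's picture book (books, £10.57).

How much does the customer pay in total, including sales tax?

£140.87

Travel guide £28.73: books → 3.75% + 2.5% city = 6.25% → £1.80
Hardcover biography £29.56: books → 3.75% + 2.5% city = 6.25% → £1.85
Eye drops £8.56: OTC medicine → 3.5% + 2.25% city = 5.75% → £0.49
Laundry detergent £13.56: other taxable items → 8.75% + 0% city = 8.75% → £1.19
Jigsaw puzzle (1000 pc) £26.25: toys and games → 8.5% + 2% city = 10.5% → £2.76
Cough syrup £7.01: OTC medicine → 3.5% + 2.25% city = 5.75% → £0.40
Ibuprofen (100 ct) £7.07: OTC medicine → 3.5% + 2.25% city = 5.75% → £0.41
Children's picture book £10.57: books → 3.75% + 2.5% city = 6.25% → £0.66
Subtotal = £131.31; tax = £9.56; total due = £140.87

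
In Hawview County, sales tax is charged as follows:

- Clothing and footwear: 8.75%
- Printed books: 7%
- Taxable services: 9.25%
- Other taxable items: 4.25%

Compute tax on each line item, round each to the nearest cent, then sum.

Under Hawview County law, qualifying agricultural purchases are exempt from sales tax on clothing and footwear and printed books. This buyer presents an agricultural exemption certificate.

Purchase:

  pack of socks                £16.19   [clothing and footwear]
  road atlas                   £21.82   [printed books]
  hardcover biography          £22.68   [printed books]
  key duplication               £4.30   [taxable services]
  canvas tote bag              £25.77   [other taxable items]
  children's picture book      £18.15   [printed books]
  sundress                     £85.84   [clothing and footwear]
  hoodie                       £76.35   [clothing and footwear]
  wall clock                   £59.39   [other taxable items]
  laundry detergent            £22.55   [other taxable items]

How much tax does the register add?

£4.98

Pack of socks £16.19: clothing and footwear, buyer-exempt → 0% → £0.00
Road atlas £21.82: printed books, buyer-exempt → 0% → £0.00
Hardcover biography £22.68: printed books, buyer-exempt → 0% → £0.00
Key duplication £4.30: taxable services → 9.25% → £0.40
Canvas tote bag £25.77: other taxable items → 4.25% → £1.10
Children's picture book £18.15: printed books, buyer-exempt → 0% → £0.00
Sundress £85.84: clothing and footwear, buyer-exempt → 0% → £0.00
Hoodie £76.35: clothing and footwear, buyer-exempt → 0% → £0.00
Wall clock £59.39: other taxable items → 4.25% → £2.52
Laundry detergent £22.55: other taxable items → 4.25% → £0.96
Total tax = £0.40 + £1.10 + £2.52 + £0.96 = £4.98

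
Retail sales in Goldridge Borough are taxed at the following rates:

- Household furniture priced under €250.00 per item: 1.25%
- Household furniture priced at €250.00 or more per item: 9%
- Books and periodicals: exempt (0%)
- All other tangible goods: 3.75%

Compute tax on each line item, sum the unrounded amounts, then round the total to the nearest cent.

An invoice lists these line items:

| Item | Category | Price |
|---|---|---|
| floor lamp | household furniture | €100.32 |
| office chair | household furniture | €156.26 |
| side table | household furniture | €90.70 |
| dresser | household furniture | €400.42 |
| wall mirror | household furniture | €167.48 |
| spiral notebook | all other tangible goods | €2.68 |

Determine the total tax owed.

Floor lamp €100.32: household furniture, under €250.00 → 1.25% → €1.254
Office chair €156.26: household furniture, under €250.00 → 1.25% → €1.95325
Side table €90.70: household furniture, under €250.00 → 1.25% → €1.13375
Dresser €400.42: household furniture, €250.00 or more → 9% → €36.0378
Wall mirror €167.48: household furniture, under €250.00 → 1.25% → €2.0935
Spiral notebook €2.68: all other tangible goods → 3.75% → €0.1005
Unrounded tax sum = €42.5728 → €42.57

€42.57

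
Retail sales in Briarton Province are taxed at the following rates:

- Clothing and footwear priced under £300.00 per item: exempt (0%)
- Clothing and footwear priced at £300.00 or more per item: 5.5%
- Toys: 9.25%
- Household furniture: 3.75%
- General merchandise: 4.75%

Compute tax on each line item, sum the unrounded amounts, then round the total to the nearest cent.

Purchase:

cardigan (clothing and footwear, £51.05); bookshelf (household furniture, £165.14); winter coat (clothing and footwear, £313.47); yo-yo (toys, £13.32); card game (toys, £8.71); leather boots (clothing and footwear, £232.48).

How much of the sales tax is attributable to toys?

Yo-yo £13.32: toys → 9.25% → £1.2321
Card game £8.71: toys → 9.25% → £0.805675
Tax on toys: unrounded sum = £2.037775 → £2.04

£2.04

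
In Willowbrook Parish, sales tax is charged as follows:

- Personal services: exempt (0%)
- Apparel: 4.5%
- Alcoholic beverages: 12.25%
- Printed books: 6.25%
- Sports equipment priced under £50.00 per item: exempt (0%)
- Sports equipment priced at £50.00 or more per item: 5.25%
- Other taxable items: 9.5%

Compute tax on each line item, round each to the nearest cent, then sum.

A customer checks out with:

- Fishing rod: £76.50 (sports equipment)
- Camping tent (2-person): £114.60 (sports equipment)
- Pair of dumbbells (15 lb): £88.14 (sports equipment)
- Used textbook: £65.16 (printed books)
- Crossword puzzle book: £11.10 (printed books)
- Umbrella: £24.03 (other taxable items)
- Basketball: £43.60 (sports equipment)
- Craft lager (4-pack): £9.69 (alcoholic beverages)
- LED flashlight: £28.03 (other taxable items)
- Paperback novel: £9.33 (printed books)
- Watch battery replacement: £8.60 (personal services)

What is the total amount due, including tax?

£504.92

Fishing rod £76.50: sports equipment, £50.00 or more → 5.25% → £4.02
Camping tent (2-person) £114.60: sports equipment, £50.00 or more → 5.25% → £6.02
Pair of dumbbells (15 lb) £88.14: sports equipment, £50.00 or more → 5.25% → £4.63
Used textbook £65.16: printed books → 6.25% → £4.07
Crossword puzzle book £11.10: printed books → 6.25% → £0.69
Umbrella £24.03: other taxable items → 9.5% → £2.28
Basketball £43.60: sports equipment, under £50.00 → 0% → £0.00
Craft lager (4-pack) £9.69: alcoholic beverages → 12.25% → £1.19
LED flashlight £28.03: other taxable items → 9.5% → £2.66
Paperback novel £9.33: printed books → 6.25% → £0.58
Watch battery replacement £8.60: personal services → 0% → £0.00
Subtotal = £478.78; tax = £26.14; total due = £504.92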